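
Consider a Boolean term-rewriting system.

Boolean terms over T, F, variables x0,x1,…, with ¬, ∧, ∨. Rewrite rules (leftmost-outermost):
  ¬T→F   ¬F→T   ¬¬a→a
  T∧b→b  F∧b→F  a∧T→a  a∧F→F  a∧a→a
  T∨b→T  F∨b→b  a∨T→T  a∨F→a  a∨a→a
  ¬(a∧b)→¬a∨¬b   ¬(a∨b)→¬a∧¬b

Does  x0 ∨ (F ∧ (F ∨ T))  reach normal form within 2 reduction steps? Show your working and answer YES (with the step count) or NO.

Answer: YES — reaches normal form x0 in 2 ≤ 2 steps

Working:
  start: x0 ∨ (F ∧ (F ∨ T))
  step 1: x0 ∨ F
  step 2: x0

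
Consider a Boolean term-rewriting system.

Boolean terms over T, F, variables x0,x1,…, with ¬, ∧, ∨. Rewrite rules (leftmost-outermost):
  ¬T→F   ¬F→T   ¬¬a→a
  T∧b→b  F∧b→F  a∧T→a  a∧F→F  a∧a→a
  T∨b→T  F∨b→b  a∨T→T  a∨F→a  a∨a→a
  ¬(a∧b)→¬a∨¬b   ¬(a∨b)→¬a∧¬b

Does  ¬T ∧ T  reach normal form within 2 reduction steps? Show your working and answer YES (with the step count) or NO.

Answer: YES — reaches normal form F in 2 ≤ 2 steps

Working:
  start: ¬T ∧ T
  step 1: ¬T
  step 2: F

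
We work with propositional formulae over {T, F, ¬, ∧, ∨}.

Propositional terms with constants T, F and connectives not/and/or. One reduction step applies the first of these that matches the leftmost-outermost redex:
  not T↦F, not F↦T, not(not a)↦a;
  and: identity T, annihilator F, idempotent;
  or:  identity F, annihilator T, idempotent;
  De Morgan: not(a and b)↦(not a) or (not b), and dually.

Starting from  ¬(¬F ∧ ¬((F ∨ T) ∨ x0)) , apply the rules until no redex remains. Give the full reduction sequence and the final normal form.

  start: ¬(¬F ∧ ¬((F ∨ T) ∨ x0))
  [1] ¬¬F ∨ ¬¬((F ∨ T) ∨ x0)
  [2] F ∨ ¬¬((F ∨ T) ∨ x0)
  [3] ¬¬((F ∨ T) ∨ x0)
  [4] (F ∨ T) ∨ x0
  [5] T ∨ x0
  [6] T

Answer: normal form = T  (in 6 steps)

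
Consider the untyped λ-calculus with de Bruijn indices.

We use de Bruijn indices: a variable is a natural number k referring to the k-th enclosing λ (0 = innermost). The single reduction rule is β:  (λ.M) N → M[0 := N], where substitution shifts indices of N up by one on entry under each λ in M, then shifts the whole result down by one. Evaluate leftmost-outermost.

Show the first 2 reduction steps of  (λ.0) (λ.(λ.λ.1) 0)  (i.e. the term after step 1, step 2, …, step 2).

  start: (λ.0) (λ.(λ.λ.1) 0)
  →1  λ.(λ.λ.1) 0
  →2  λ.λ.1

Answer: after 2 steps: λ.λ.1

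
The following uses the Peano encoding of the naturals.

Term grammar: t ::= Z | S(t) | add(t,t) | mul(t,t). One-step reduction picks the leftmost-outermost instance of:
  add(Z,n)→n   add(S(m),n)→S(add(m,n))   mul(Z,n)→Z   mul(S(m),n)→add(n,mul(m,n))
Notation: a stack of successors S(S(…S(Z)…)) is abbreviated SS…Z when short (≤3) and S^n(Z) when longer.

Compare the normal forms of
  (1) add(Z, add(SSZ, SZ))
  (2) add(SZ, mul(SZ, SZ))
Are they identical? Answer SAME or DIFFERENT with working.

Term A:
  start: add(Z, add(SSZ, SZ))
  →1  add(SSZ, SZ)
  →2  S(add(SZ, SZ))
  →3  S(S(add(Z, SZ)))
  →4  SSSZ

Term B:
  start: add(SZ, mul(SZ, SZ))
  →1  S(add(Z, mul(SZ, SZ)))
  →2  S(mul(SZ, SZ))
  →3  S(add(SZ, mul(Z, SZ)))
  →4  S(S(add(Z, mul(Z, SZ))))
  →5  S(S(mul(Z, SZ)))
  →6  SSZ

Answer: DIFFERENT — A ⇓ SSSZ, B ⇓ SSZ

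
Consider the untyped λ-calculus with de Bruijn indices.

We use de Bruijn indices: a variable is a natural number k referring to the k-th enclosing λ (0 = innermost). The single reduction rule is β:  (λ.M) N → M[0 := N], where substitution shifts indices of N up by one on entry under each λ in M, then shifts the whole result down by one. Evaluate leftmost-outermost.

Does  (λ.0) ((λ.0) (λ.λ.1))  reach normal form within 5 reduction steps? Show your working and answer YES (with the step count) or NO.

Answer: YES — reaches normal form λ.λ.1 in 2 ≤ 5 steps

Working:
  start: (λ.0) ((λ.0) (λ.λ.1))
  →1  (λ.0) (λ.λ.1)
  →2  λ.λ.1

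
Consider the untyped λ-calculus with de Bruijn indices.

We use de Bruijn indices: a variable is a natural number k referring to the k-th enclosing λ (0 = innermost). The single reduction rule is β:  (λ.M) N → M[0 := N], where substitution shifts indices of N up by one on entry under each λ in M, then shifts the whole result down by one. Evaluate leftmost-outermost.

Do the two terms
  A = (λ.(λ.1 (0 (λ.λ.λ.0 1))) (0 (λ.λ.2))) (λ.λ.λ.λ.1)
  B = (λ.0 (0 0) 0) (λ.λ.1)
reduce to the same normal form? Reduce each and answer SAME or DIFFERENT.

Answer: SAME — A ⇓ λ.λ.λ.1, B ⇓ λ.λ.λ.1

Derivation:
Term A:
  start: (λ.(λ.1 (0 (λ.λ.λ.0 1))) (0 (λ.λ.2))) (λ.λ.λ.λ.1)
  [1] (λ.(λ.λ.λ.λ.1) (0 (λ.λ.λ.0 1))) ((λ.λ.λ.λ.1) (λ.λ.λ.λ.λ.λ.1))
  [2] (λ.λ.λ.λ.1) ((λ.λ.λ.λ.1) (λ.λ.λ.λ.λ.λ.1) (λ.λ.λ.0 1))
  [3] λ.λ.λ.1

Term B:
  start: (λ.0 (0 0) 0) (λ.λ.1)
  [1] (λ.λ.1) ((λ.λ.1) (λ.λ.1)) (λ.λ.1)
  [2] (λ.(λ.λ.1) (λ.λ.1)) (λ.λ.1)
  [3] (λ.λ.1) (λ.λ.1)
  [4] λ.λ.λ.1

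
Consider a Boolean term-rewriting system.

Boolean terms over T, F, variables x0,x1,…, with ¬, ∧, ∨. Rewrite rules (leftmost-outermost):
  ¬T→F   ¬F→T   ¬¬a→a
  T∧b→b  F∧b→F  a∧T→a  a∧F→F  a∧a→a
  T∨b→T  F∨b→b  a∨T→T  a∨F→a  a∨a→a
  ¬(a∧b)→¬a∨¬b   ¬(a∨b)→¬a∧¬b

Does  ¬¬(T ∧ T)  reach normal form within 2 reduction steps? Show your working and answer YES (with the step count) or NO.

  start: ¬¬(T ∧ T)
  [1] T ∧ T
  [2] T

Answer: YES — reaches normal form T in 2 ≤ 2 steps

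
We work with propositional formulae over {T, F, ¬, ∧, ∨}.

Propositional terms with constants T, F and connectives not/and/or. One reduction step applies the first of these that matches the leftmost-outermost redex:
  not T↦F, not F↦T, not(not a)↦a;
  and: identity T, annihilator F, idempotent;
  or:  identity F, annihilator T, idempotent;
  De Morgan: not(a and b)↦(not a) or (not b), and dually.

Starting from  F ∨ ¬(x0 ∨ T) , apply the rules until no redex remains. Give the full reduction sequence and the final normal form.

Answer: normal form = F  (in 4 steps)

Working:
  start: F ∨ ¬(x0 ∨ T)
  step 1: ¬(x0 ∨ T)
  step 2: ¬x0 ∧ ¬T
  step 3: ¬x0 ∧ F
  step 4: F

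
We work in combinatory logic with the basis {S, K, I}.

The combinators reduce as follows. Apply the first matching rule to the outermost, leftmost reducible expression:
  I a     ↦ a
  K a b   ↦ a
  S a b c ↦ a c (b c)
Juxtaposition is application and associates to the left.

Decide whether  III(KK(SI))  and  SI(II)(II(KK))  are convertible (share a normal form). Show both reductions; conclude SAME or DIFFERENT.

Term A:
  start: III(KK(SI))
  step 1: II(KK(SI))
  step 2: I(KK(SI))
  step 3: KK(SI)
  step 4: K

Term B:
  start: SI(II)(II(KK))
  step 1: I(II(KK))(II(II(KK)))
  step 2: II(KK)(II(II(KK)))
  step 3: I(KK)(II(II(KK)))
  step 4: KK(II(II(KK)))
  step 5: K

Answer: SAME — A ⇓ K, B ⇓ K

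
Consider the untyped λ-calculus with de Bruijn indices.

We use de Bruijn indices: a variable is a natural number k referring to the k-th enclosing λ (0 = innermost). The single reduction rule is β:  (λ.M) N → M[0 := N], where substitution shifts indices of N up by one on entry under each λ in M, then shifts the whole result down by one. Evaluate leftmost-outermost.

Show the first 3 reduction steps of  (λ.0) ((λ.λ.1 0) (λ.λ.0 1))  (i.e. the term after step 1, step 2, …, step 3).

Answer: after 3 steps: λ.λ.0 1

Reduction:
  start: (λ.0) ((λ.λ.1 0) (λ.λ.0 1))
  [1] (λ.λ.1 0) (λ.λ.0 1)
  [2] λ.(λ.λ.0 1) 0
  [3] λ.λ.0 1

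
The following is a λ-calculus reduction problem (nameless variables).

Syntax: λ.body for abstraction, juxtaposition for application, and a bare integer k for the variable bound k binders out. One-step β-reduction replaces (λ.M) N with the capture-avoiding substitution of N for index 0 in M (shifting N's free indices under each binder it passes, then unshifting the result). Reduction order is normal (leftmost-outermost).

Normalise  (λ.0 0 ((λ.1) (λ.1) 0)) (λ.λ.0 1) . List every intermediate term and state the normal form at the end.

Answer: normal form = λ.0 (λ.λ.0 1)  (in 7 steps)

Working:
  start: (λ.0 0 ((λ.1) (λ.1) 0)) (λ.λ.0 1)
  [1] (λ.λ.0 1) (λ.λ.0 1) ((λ.λ.λ.0 1) (λ.λ.λ.0 1) (λ.λ.0 1))
  [2] (λ.0 (λ.λ.0 1)) ((λ.λ.λ.0 1) (λ.λ.λ.0 1) (λ.λ.0 1))
  [3] (λ.λ.λ.0 1) (λ.λ.λ.0 1) (λ.λ.0 1) (λ.λ.0 1)
  [4] (λ.λ.0 1) (λ.λ.0 1) (λ.λ.0 1)
  [5] (λ.0 (λ.λ.0 1)) (λ.λ.0 1)
  [6] (λ.λ.0 1) (λ.λ.0 1)
  [7] λ.0 (λ.λ.0 1)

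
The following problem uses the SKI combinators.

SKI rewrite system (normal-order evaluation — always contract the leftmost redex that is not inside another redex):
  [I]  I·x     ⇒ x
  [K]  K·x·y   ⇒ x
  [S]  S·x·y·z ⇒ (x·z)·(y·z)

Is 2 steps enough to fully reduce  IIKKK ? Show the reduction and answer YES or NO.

  start: IIKKK
  step 1: IKKK
  step 2: KKK

Answer: NO — after 2 steps the term is KKK, not yet normal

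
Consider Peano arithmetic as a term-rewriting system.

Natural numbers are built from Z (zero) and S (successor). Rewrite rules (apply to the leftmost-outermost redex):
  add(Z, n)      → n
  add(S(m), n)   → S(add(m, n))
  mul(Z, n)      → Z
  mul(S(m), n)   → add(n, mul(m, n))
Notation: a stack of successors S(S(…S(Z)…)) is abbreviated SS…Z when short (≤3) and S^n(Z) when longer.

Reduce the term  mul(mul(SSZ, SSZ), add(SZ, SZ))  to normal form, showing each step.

  start: mul(mul(SSZ, SSZ), add(SZ, SZ))
  [1] mul(add(SSZ, mul(SZ, SSZ)), add(SZ, SZ))
  [2] mul(S(add(SZ, mul(SZ, SSZ))), add(SZ, SZ))
  [3] add(add(SZ, SZ), mul(add(SZ, mul(SZ, SSZ)), add(SZ, SZ)))
  [4] add(S(add(Z, SZ)), mul(add(SZ, mul(SZ, SSZ)), add(SZ, SZ)))
  [5] S(add(add(Z, SZ), mul(add(SZ, mul(SZ, SSZ)), add(SZ, SZ))))
  [6] S(add(SZ, mul(add(SZ, mul(SZ, SSZ)), add(SZ, SZ))))
  [7] S(S(add(Z, mul(add(SZ, mul(SZ, SSZ)), add(SZ, SZ)))))
  [8] S(S(mul(add(SZ, mul(SZ, SSZ)), add(SZ, SZ))))
  [9] S(S(mul(S(add(Z, mul(SZ, SSZ))), add(SZ, SZ))))
  [10] S(S(add(add(SZ, SZ), mul(add(Z, mul(SZ, SSZ)), add(SZ, SZ)))))
  [11] S(S(add(S(add(Z, SZ)), mul(add(Z, mul(SZ, SSZ)), add(SZ, SZ)))))
  [12] S(S(S(add(add(Z, SZ), mul(add(Z, mul(SZ, SSZ)), add(SZ, SZ))))))
  [13] S(S(S(add(SZ, mul(add(Z, mul(SZ, SSZ)), add(SZ, SZ))))))
  [14] S(S(S(S(add(Z, mul(add(Z, mul(SZ, SSZ)), add(SZ, SZ)))))))
  [15] S(S(S(S(mul(add(Z, mul(SZ, SSZ)), add(SZ, SZ))))))
  [16] S(S(S(S(mul(mul(SZ, SSZ), add(SZ, SZ))))))
  [17] S(S(S(S(mul(add(SSZ, mul(Z, SSZ)), add(SZ, SZ))))))
  [18] S(S(S(S(mul(S(add(SZ, mul(Z, SSZ))), add(SZ, SZ))))))
  [19] S(S(S(S(add(add(SZ, SZ), mul(add(SZ, mul(Z, SSZ)), add(SZ, SZ)))))))
  [20] S(S(S(S(add(S(add(Z, SZ)), mul(add(SZ, mul(Z, SSZ)), add(SZ, SZ)))))))
  [21] S(S(S(S(S(add(add(Z, SZ), mul(add(SZ, mul(Z, SSZ)), add(SZ, SZ))))))))
  [22] S(S(S(S(S(add(SZ, mul(add(SZ, mul(Z, SSZ)), add(SZ, SZ))))))))
  [23] S(S(S(S(S(S(add(Z, mul(add(SZ, mul(Z, SSZ)), add(SZ, SZ)))))))))
  [24] S(S(S(S(S(S(mul(add(SZ, mul(Z, SSZ)), add(SZ, SZ))))))))
  [25] S(S(S(S(S(S(mul(S(add(Z, mul(Z, SSZ))), add(SZ, SZ))))))))
  [26] S(S(S(S(S(S(add(add(SZ, SZ), mul(add(Z, mul(Z, SSZ)), add(SZ, SZ)))))))))
  [27] S(S(S(S(S(S(add(S(add(Z, SZ)), mul(add(Z, mul(Z, SSZ)), add(SZ, SZ)))))))))
  [28] S(S(S(S(S(S(S(add(add(Z, SZ), mul(add(Z, mul(Z, SSZ)), add(SZ, SZ))))))))))
  [29] S(S(S(S(S(S(S(add(SZ, mul(add(Z, mul(Z, SSZ)), add(SZ, SZ))))))))))
  [30] S(S(S(S(S(S(S(S(add(Z, mul(add(Z, mul(Z, SSZ)), add(SZ, SZ)))))))))))
  [31] S(S(S(S(S(S(S(S(mul(add(Z, mul(Z, SSZ)), add(SZ, SZ))))))))))
  [32] S(S(S(S(S(S(S(S(mul(mul(Z, SSZ), add(SZ, SZ))))))))))
  [33] S(S(S(S(S(S(S(S(mul(Z, add(SZ, SZ))))))))))
  [34] S^8(Z)

Answer: normal form = S^8(Z)  (in 34 steps)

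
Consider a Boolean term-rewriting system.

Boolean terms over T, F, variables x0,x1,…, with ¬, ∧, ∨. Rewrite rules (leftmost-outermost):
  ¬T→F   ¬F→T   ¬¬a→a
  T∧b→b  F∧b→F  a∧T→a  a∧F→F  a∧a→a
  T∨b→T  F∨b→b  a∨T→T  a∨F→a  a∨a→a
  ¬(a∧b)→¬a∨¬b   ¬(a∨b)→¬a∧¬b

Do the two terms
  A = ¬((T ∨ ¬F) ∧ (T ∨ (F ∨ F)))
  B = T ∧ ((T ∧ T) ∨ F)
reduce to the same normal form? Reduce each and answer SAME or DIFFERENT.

Term A:
  start: ¬((T ∨ ¬F) ∧ (T ∨ (F ∨ F)))
  →1  ¬(T ∨ ¬F) ∨ ¬(T ∨ (F ∨ F))
  →2  (¬T ∧ ¬¬F) ∨ ¬(T ∨ (F ∨ F))
  →3  (F ∧ ¬¬F) ∨ ¬(T ∨ (F ∨ F))
  →4  F ∨ ¬(T ∨ (F ∨ F))
  →5  ¬(T ∨ (F ∨ F))
  →6  ¬T ∧ ¬(F ∨ F)
  →7  F ∧ ¬(F ∨ F)
  →8  F

Term B:
  start: T ∧ ((T ∧ T) ∨ F)
  →1  (T ∧ T) ∨ F
  →2  T ∧ T
  →3  T

Answer: DIFFERENT — A ⇓ F, B ⇓ T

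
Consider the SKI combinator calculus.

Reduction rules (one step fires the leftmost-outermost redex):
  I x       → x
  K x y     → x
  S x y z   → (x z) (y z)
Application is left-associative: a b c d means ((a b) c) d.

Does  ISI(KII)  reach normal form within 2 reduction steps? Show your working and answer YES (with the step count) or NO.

  start: ISI(KII)
  [1] SI(KII)
  [2] SII

Answer: YES — reaches normal form SII in 2 ≤ 2 steps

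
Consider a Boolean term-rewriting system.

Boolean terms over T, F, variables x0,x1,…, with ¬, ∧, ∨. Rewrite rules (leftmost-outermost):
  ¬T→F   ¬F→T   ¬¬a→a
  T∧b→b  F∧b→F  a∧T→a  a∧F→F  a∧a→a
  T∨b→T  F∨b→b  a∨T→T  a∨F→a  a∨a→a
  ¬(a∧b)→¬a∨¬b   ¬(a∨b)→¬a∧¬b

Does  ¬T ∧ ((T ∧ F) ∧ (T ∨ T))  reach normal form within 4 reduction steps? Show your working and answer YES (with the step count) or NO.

  start: ¬T ∧ ((T ∧ F) ∧ (T ∨ T))
  step 1: F ∧ ((T ∧ F) ∧ (T ∨ T))
  step 2: F

Answer: YES — reaches normal form F in 2 ≤ 4 steps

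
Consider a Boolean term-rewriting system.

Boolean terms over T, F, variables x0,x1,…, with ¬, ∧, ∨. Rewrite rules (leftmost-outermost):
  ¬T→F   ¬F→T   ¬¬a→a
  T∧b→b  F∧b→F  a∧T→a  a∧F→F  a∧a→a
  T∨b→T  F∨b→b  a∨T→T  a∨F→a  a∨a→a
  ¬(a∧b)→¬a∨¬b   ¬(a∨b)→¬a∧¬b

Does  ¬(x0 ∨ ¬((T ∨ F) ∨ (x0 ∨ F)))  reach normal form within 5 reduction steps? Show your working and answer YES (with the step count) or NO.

  start: ¬(x0 ∨ ¬((T ∨ F) ∨ (x0 ∨ F)))
  →1  ¬x0 ∧ ¬¬((T ∨ F) ∨ (x0 ∨ F))
  →2  ¬x0 ∧ ((T ∨ F) ∨ (x0 ∨ F))
  →3  ¬x0 ∧ (T ∨ (x0 ∨ F))
  →4  ¬x0 ∧ T
  →5  ¬x0

Answer: YES — reaches normal form ¬x0 in 5 ≤ 5 steps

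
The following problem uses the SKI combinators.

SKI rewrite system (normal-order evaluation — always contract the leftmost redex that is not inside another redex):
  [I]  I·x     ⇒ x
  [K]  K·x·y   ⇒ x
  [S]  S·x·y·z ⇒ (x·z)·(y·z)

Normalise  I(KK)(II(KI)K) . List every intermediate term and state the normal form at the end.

  start: I(KK)(II(KI)K)
  step 1: KK(II(KI)K)
  step 2: K

Answer: normal form = K  (in 2 steps)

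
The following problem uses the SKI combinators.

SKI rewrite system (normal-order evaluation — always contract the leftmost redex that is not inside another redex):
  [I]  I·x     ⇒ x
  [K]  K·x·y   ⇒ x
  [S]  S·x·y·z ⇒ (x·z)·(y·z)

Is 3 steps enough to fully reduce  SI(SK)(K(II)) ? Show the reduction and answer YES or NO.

  start: SI(SK)(K(II))
  [1] I(K(II))(SK(K(II)))
  [2] K(II)(SK(K(II)))
  [3] II

Answer: NO — after 3 steps the term is II, not yet normal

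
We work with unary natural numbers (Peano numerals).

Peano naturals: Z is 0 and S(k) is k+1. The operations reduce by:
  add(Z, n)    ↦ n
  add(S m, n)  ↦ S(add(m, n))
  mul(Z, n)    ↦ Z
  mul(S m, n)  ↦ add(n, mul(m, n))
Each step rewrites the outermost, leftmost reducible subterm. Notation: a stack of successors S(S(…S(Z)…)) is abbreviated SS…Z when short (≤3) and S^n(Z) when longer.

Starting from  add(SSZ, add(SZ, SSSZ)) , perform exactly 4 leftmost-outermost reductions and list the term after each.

  start: add(SSZ, add(SZ, SSSZ))
  step 1: S(add(SZ, add(SZ, SSSZ)))
  step 2: S(S(add(Z, add(SZ, SSSZ))))
  step 3: S(S(add(SZ, SSSZ)))
  step 4: S(S(S(add(Z, SSSZ))))

Answer: after 4 steps: S(S(S(add(Z, SSSZ))))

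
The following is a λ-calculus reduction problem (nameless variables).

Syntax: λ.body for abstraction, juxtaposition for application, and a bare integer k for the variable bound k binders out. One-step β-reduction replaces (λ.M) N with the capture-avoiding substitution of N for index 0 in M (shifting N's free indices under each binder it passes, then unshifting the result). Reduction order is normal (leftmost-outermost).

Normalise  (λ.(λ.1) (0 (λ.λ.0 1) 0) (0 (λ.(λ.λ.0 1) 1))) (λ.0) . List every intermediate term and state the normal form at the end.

Answer: normal form = λ.λ.0 (λ.0)  (in 5 steps)

Derivation:
  start: (λ.(λ.1) (0 (λ.λ.0 1) 0) (0 (λ.(λ.λ.0 1) 1))) (λ.0)
  →1  (λ.λ.0) ((λ.0) (λ.λ.0 1) (λ.0)) ((λ.0) (λ.(λ.λ.0 1) (λ.0)))
  →2  (λ.0) ((λ.0) (λ.(λ.λ.0 1) (λ.0)))
  →3  (λ.0) (λ.(λ.λ.0 1) (λ.0))
  →4  λ.(λ.λ.0 1) (λ.0)
  →5  λ.λ.0 (λ.0)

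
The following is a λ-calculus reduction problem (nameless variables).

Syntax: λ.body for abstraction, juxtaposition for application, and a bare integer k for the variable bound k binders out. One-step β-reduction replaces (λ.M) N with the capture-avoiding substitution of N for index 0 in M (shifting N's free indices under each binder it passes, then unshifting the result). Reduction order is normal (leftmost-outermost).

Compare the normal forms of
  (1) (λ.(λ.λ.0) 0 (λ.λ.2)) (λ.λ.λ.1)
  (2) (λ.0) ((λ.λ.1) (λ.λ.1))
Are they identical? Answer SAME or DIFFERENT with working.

Answer: DIFFERENT — A ⇓ λ.λ.λ.λ.λ.1, B ⇓ λ.λ.λ.1

Reduction:
Term A:
  start: (λ.(λ.λ.0) 0 (λ.λ.2)) (λ.λ.λ.1)
  →1  (λ.λ.0) (λ.λ.λ.1) (λ.λ.λ.λ.λ.1)
  →2  (λ.0) (λ.λ.λ.λ.λ.1)
  →3  λ.λ.λ.λ.λ.1

Term B:
  start: (λ.0) ((λ.λ.1) (λ.λ.1))
  →1  (λ.λ.1) (λ.λ.1)
  →2  λ.λ.λ.1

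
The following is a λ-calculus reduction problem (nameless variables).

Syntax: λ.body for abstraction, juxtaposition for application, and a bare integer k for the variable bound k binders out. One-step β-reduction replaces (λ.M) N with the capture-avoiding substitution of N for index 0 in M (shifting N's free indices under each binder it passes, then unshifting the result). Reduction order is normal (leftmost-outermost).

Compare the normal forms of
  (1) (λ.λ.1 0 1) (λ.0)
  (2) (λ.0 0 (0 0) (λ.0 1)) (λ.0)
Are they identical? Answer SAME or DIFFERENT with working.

Term A:
  start: (λ.λ.1 0 1) (λ.0)
  →1  λ.(λ.0) 0 (λ.0)
  →2  λ.0 (λ.0)

Term B:
  start: (λ.0 0 (0 0) (λ.0 1)) (λ.0)
  →1  (λ.0) (λ.0) ((λ.0) (λ.0)) (λ.0 (λ.0))
  →2  (λ.0) ((λ.0) (λ.0)) (λ.0 (λ.0))
  →3  (λ.0) (λ.0) (λ.0 (λ.0))
  →4  (λ.0) (λ.0 (λ.0))
  →5  λ.0 (λ.0)

Answer: SAME — A ⇓ λ.0 (λ.0), B ⇓ λ.0 (λ.0)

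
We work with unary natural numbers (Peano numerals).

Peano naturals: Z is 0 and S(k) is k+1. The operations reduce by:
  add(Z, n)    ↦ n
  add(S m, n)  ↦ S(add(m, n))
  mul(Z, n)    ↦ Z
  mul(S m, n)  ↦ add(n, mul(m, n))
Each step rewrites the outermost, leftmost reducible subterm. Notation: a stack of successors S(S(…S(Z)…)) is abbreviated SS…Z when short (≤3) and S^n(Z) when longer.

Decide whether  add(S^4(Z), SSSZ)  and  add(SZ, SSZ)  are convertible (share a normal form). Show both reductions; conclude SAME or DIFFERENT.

Term A:
  start: add(S^4(Z), SSSZ)
  →1  S(add(SSSZ, SSSZ))
  →2  S(S(add(SSZ, SSSZ)))
  →3  S(S(S(add(SZ, SSSZ))))
  →4  S(S(S(S(add(Z, SSSZ)))))
  →5  S^7(Z)

Term B:
  start: add(SZ, SSZ)
  →1  S(add(Z, SSZ))
  →2  SSSZ

Answer: DIFFERENT — A ⇓ S^7(Z), B ⇓ SSSZ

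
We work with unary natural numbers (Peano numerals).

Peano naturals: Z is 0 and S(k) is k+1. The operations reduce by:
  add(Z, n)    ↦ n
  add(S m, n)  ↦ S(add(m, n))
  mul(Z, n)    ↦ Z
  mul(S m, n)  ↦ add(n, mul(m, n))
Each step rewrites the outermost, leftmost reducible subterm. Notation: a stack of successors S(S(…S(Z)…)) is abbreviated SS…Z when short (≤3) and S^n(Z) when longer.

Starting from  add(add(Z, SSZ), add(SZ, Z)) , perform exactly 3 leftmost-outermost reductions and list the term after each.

Answer: after 3 steps: S(S(add(Z, add(SZ, Z))))

Derivation:
  start: add(add(Z, SSZ), add(SZ, Z))
  [1] add(SSZ, add(SZ, Z))
  [2] S(add(SZ, add(SZ, Z)))
  [3] S(S(add(Z, add(SZ, Z))))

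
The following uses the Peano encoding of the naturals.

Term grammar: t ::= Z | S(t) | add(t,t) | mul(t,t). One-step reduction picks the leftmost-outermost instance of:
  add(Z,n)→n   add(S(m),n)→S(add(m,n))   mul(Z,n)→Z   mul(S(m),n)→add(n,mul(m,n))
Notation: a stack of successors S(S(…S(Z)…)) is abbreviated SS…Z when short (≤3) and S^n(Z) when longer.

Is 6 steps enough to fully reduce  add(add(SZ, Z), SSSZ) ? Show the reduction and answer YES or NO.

  start: add(add(SZ, Z), SSSZ)
  →1  add(S(add(Z, Z)), SSSZ)
  →2  S(add(add(Z, Z), SSSZ))
  →3  S(add(Z, SSSZ))
  →4  S^4(Z)

Answer: YES — reaches normal form S^4(Z) in 4 ≤ 6 steps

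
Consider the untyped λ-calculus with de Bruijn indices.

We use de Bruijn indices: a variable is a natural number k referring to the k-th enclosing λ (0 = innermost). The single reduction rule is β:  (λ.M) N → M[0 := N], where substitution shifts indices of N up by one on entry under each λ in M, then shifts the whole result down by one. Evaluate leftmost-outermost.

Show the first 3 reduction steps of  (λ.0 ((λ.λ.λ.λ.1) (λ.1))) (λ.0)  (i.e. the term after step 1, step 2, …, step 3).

Answer: after 3 steps: λ.λ.λ.1

Working:
  start: (λ.0 ((λ.λ.λ.λ.1) (λ.1))) (λ.0)
  [1] (λ.0) ((λ.λ.λ.λ.1) (λ.λ.0))
  [2] (λ.λ.λ.λ.1) (λ.λ.0)
  [3] λ.λ.λ.1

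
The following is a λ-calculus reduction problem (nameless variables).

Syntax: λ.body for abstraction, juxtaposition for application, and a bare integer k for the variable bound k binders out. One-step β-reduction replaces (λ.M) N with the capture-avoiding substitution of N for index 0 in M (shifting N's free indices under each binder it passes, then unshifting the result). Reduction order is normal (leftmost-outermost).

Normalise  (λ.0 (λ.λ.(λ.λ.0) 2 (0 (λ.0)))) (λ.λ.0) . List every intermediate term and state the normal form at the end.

  start: (λ.0 (λ.λ.(λ.λ.0) 2 (0 (λ.0)))) (λ.λ.0)
  →1  (λ.λ.0) (λ.λ.(λ.λ.0) (λ.λ.0) (0 (λ.0)))
  →2  λ.0

Answer: normal form = λ.0  (in 2 steps)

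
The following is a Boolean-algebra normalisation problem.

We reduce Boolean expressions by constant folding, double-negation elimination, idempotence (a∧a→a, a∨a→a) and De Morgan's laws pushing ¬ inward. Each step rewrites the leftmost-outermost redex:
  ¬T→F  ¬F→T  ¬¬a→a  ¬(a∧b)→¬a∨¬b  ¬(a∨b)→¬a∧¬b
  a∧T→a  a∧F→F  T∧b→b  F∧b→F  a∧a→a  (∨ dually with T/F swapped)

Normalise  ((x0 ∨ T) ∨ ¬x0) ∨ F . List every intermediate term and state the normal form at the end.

Answer: normal form = T  (in 3 steps)

Reduction:
  start: ((x0 ∨ T) ∨ ¬x0) ∨ F
  step 1: (x0 ∨ T) ∨ ¬x0
  step 2: T ∨ ¬x0
  step 3: T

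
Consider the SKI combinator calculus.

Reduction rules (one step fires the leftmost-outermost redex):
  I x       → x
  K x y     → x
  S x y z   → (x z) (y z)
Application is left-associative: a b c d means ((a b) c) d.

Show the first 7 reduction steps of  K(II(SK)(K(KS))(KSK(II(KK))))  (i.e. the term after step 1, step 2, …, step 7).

Answer: after 7 steps: K(S(KK))

Derivation:
  start: K(II(SK)(K(KS))(KSK(II(KK))))
  [1] K(I(SK)(K(KS))(KSK(II(KK))))
  [2] K(SK(K(KS))(KSK(II(KK))))
  [3] K(K(KSK(II(KK)))(K(KS)(KSK(II(KK)))))
  [4] K(KSK(II(KK)))
  [5] K(S(II(KK)))
  [6] K(S(I(KK)))
  [7] K(S(KK))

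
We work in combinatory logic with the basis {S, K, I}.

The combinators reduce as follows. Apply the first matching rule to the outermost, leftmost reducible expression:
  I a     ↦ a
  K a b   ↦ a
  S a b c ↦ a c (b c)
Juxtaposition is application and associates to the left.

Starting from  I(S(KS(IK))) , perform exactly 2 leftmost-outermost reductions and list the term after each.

  start: I(S(KS(IK)))
  →1  S(KS(IK))
  →2  SS

Answer: after 2 steps: SS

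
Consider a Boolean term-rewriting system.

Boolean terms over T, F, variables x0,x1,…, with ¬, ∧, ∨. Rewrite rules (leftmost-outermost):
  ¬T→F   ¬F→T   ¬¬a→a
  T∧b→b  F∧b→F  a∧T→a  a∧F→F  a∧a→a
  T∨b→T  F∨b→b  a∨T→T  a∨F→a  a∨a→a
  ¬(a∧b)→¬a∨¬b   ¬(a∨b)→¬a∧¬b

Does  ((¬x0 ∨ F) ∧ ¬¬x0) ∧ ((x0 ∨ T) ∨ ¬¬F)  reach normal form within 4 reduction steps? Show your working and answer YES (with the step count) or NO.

  start: ((¬x0 ∨ F) ∧ ¬¬x0) ∧ ((x0 ∨ T) ∨ ¬¬F)
  [1] (¬x0 ∧ ¬¬x0) ∧ ((x0 ∨ T) ∨ ¬¬F)
  [2] (¬x0 ∧ x0) ∧ ((x0 ∨ T) ∨ ¬¬F)
  [3] (¬x0 ∧ x0) ∧ (T ∨ ¬¬F)
  [4] (¬x0 ∧ x0) ∧ T

Answer: NO — after 4 steps the term is (¬x0 ∧ x0) ∧ T, not yet normal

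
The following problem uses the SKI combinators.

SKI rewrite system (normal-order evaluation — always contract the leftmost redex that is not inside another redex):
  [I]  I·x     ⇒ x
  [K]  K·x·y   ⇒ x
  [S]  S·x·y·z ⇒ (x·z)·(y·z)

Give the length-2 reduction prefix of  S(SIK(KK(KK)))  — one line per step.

Answer: after 2 steps: S(KK(KK)(K(KK(KK))))

Derivation:
  start: S(SIK(KK(KK)))
  [1] S(I(KK(KK))(K(KK(KK))))
  [2] S(KK(KK)(K(KK(KK))))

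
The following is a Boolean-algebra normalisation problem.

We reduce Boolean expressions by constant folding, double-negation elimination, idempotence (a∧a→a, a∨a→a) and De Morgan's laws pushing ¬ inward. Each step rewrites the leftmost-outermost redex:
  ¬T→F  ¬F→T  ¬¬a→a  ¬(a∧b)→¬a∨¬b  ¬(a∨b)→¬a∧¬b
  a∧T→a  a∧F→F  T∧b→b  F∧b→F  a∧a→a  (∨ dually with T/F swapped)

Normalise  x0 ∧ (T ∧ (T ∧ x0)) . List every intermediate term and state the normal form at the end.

  start: x0 ∧ (T ∧ (T ∧ x0))
  →1  x0 ∧ (T ∧ x0)
  →2  x0 ∧ x0
  →3  x0

Answer: normal form = x0  (in 3 steps)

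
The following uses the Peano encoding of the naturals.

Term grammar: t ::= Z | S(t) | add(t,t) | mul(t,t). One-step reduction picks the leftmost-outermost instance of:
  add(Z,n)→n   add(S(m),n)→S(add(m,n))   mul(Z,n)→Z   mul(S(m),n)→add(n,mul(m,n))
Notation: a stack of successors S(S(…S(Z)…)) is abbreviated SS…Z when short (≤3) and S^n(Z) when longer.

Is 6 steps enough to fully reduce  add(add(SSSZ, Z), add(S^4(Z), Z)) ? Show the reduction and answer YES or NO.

Answer: NO — after 6 steps the term is S(S(S(add(add(Z, Z), add(S^4(Z), Z))))), not yet normal

Working:
  start: add(add(SSSZ, Z), add(S^4(Z), Z))
  step 1: add(S(add(SSZ, Z)), add(S^4(Z), Z))
  step 2: S(add(add(SSZ, Z), add(S^4(Z), Z)))
  step 3: S(add(S(add(SZ, Z)), add(S^4(Z), Z)))
  step 4: S(S(add(add(SZ, Z), add(S^4(Z), Z))))
  step 5: S(S(add(S(add(Z, Z)), add(S^4(Z), Z))))
  step 6: S(S(S(add(add(Z, Z), add(S^4(Z), Z)))))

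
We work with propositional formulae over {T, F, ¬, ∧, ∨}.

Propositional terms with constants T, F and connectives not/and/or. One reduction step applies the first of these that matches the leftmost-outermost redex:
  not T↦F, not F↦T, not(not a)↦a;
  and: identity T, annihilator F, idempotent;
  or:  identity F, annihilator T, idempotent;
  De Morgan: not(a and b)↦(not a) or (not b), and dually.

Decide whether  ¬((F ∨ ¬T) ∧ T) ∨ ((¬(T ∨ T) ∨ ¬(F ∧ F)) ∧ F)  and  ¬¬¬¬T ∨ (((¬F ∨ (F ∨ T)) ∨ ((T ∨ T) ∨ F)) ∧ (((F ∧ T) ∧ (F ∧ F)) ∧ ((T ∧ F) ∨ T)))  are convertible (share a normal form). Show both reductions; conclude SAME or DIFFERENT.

Answer: SAME — A ⇓ T, B ⇓ T

Working:
Term A:
  start: ¬((F ∨ ¬T) ∧ T) ∨ ((¬(T ∨ T) ∨ ¬(F ∧ F)) ∧ F)
  [1] (¬(F ∨ ¬T) ∨ ¬T) ∨ ((¬(T ∨ T) ∨ ¬(F ∧ F)) ∧ F)
  [2] ((¬F ∧ ¬¬T) ∨ ¬T) ∨ ((¬(T ∨ T) ∨ ¬(F ∧ F)) ∧ F)
  [3] ((T ∧ ¬¬T) ∨ ¬T) ∨ ((¬(T ∨ T) ∨ ¬(F ∧ F)) ∧ F)
  [4] (¬¬T ∨ ¬T) ∨ ((¬(T ∨ T) ∨ ¬(F ∧ F)) ∧ F)
  [5] (T ∨ ¬T) ∨ ((¬(T ∨ T) ∨ ¬(F ∧ F)) ∧ F)
  [6] T ∨ ((¬(T ∨ T) ∨ ¬(F ∧ F)) ∧ F)
  [7] T

Term B:
  start: ¬¬¬¬T ∨ (((¬F ∨ (F ∨ T)) ∨ ((T ∨ T) ∨ F)) ∧ (((F ∧ T) ∧ (F ∧ F)) ∧ ((T ∧ F) ∨ T)))
  [1] ¬¬T ∨ (((¬F ∨ (F ∨ T)) ∨ ((T ∨ T) ∨ F)) ∧ (((F ∧ T) ∧ (F ∧ F)) ∧ ((T ∧ F) ∨ T)))
  [2] T ∨ (((¬F ∨ (F ∨ T)) ∨ ((T ∨ T) ∨ F)) ∧ (((F ∧ T) ∧ (F ∧ F)) ∧ ((T ∧ F) ∨ T)))
  [3] T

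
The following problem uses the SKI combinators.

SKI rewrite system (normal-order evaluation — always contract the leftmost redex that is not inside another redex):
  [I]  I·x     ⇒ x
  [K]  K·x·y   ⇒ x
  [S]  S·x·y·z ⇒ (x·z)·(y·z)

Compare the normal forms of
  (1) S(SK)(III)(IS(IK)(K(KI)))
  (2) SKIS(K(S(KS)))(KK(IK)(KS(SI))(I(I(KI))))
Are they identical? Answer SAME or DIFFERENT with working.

Answer: DIFFERENT — A ⇓ SK(K(KI)), B ⇓ S(K(S(KS)))S

Derivation:
Term A:
  start: S(SK)(III)(IS(IK)(K(KI)))
  →1  SK(IS(IK)(K(KI)))(III(IS(IK)(K(KI))))
  →2  K(III(IS(IK)(K(KI))))(IS(IK)(K(KI))(III(IS(IK)(K(KI)))))
  →3  III(IS(IK)(K(KI)))
  →4  II(IS(IK)(K(KI)))
  →5  I(IS(IK)(K(KI)))
  →6  IS(IK)(K(KI))
  →7  S(IK)(K(KI))
  →8  SK(K(KI))

Term B:
  start: SKIS(K(S(KS)))(KK(IK)(KS(SI))(I(I(KI))))
  →1  KS(IS)(K(S(KS)))(KK(IK)(KS(SI))(I(I(KI))))
  →2  S(K(S(KS)))(KK(IK)(KS(SI))(I(I(KI))))
  →3  S(K(S(KS)))(K(KS(SI))(I(I(KI))))
  →4  S(K(S(KS)))(KS(SI))
  →5  S(K(S(KS)))S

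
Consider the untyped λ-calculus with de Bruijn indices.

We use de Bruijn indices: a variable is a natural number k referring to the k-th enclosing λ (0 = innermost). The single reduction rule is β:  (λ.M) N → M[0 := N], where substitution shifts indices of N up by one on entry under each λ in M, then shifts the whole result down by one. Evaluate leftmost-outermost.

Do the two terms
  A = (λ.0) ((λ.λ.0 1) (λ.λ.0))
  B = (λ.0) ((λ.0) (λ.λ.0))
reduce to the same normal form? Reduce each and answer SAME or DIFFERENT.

Term A:
  start: (λ.0) ((λ.λ.0 1) (λ.λ.0))
  →1  (λ.λ.0 1) (λ.λ.0)
  →2  λ.0 (λ.λ.0)

Term B:
  start: (λ.0) ((λ.0) (λ.λ.0))
  →1  (λ.0) (λ.λ.0)
  →2  λ.λ.0

Answer: DIFFERENT — A ⇓ λ.0 (λ.λ.0), B ⇓ λ.λ.0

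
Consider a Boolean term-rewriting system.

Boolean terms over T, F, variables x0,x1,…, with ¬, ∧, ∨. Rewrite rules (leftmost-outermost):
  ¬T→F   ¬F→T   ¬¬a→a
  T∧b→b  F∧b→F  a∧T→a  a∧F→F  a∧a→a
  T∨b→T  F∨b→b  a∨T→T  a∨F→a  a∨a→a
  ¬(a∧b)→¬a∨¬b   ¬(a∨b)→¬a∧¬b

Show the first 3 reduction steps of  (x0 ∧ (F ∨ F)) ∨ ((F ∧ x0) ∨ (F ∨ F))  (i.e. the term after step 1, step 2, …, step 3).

  start: (x0 ∧ (F ∨ F)) ∨ ((F ∧ x0) ∨ (F ∨ F))
  →1  (x0 ∧ F) ∨ ((F ∧ x0) ∨ (F ∨ F))
  →2  F ∨ ((F ∧ x0) ∨ (F ∨ F))
  →3  (F ∧ x0) ∨ (F ∨ F)

Answer: after 3 steps: (F ∧ x0) ∨ (F ∨ F)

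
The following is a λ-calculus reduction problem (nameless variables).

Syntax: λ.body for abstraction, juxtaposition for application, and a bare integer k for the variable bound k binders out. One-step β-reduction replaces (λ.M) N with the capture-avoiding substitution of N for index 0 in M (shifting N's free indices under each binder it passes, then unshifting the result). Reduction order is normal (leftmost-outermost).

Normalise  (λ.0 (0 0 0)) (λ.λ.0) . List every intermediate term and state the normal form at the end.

Answer: normal form = λ.0  (in 2 steps)

Reduction:
  start: (λ.0 (0 0 0)) (λ.λ.0)
  →1  (λ.λ.0) ((λ.λ.0) (λ.λ.0) (λ.λ.0))
  →2  λ.0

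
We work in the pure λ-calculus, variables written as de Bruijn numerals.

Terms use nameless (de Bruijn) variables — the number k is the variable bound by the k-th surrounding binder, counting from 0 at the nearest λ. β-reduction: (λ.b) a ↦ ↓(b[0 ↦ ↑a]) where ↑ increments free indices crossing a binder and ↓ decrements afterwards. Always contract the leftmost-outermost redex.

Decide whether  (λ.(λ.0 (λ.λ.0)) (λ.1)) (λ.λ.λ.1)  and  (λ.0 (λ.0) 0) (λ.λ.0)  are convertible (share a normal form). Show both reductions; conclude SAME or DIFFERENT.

Answer: DIFFERENT — A ⇓ λ.λ.λ.1, B ⇓ λ.λ.0

Reduction:
Term A:
  start: (λ.(λ.0 (λ.λ.0)) (λ.1)) (λ.λ.λ.1)
  step 1: (λ.0 (λ.λ.0)) (λ.λ.λ.λ.1)
  step 2: (λ.λ.λ.λ.1) (λ.λ.0)
  step 3: λ.λ.λ.1

Term B:
  start: (λ.0 (λ.0) 0) (λ.λ.0)
  step 1: (λ.λ.0) (λ.0) (λ.λ.0)
  step 2: (λ.0) (λ.λ.0)
  step 3: λ.λ.0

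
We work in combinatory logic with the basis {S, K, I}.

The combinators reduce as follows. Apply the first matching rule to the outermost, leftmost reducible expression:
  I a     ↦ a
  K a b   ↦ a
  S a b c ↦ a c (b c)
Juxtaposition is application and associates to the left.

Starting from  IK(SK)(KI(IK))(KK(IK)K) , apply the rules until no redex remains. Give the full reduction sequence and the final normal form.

  start: IK(SK)(KI(IK))(KK(IK)K)
  [1] K(SK)(KI(IK))(KK(IK)K)
  [2] SK(KK(IK)K)
  [3] SK(KK)

Answer: normal form = SK(KK)  (in 3 steps)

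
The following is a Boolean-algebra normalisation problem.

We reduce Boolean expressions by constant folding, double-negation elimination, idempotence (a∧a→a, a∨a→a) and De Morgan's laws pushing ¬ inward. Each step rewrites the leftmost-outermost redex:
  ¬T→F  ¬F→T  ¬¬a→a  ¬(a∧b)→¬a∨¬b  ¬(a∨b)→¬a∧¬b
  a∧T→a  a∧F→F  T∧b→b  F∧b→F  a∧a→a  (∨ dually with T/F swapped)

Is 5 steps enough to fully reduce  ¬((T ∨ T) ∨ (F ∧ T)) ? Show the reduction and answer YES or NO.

Answer: YES — reaches normal form F in 5 ≤ 5 steps

Derivation:
  start: ¬((T ∨ T) ∨ (F ∧ T))
  →1  ¬(T ∨ T) ∧ ¬(F ∧ T)
  →2  (¬T ∧ ¬T) ∧ ¬(F ∧ T)
  →3  ¬T ∧ ¬(F ∧ T)
  →4  F ∧ ¬(F ∧ T)
  →5  F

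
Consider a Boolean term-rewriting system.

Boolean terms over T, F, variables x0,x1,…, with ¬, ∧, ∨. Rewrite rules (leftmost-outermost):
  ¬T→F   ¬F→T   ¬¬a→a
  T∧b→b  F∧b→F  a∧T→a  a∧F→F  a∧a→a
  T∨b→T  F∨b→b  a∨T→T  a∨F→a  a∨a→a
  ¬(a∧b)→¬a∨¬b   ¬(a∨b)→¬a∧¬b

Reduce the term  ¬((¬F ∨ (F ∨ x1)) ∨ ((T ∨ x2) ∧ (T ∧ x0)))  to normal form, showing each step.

Answer: normal form = F  (in 5 steps)

Reduction:
  start: ¬((¬F ∨ (F ∨ x1)) ∨ ((T ∨ x2) ∧ (T ∧ x0)))
  [1] ¬(¬F ∨ (F ∨ x1)) ∧ ¬((T ∨ x2) ∧ (T ∧ x0))
  [2] (¬¬F ∧ ¬(F ∨ x1)) ∧ ¬((T ∨ x2) ∧ (T ∧ x0))
  [3] (F ∧ ¬(F ∨ x1)) ∧ ¬((T ∨ x2) ∧ (T ∧ x0))
  [4] F ∧ ¬((T ∨ x2) ∧ (T ∧ x0))
  [5] F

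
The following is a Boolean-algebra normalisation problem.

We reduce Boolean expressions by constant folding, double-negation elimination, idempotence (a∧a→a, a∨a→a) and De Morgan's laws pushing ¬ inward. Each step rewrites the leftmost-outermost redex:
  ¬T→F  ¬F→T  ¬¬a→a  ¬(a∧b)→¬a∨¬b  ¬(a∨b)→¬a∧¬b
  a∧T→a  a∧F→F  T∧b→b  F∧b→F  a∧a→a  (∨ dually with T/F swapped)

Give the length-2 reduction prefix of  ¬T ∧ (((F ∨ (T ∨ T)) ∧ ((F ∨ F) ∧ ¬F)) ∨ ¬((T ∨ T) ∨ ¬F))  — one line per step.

  start: ¬T ∧ (((F ∨ (T ∨ T)) ∧ ((F ∨ F) ∧ ¬F)) ∨ ¬((T ∨ T) ∨ ¬F))
  step 1: F ∧ (((F ∨ (T ∨ T)) ∧ ((F ∨ F) ∧ ¬F)) ∨ ¬((T ∨ T) ∨ ¬F))
  step 2: F

Answer: after 2 steps: F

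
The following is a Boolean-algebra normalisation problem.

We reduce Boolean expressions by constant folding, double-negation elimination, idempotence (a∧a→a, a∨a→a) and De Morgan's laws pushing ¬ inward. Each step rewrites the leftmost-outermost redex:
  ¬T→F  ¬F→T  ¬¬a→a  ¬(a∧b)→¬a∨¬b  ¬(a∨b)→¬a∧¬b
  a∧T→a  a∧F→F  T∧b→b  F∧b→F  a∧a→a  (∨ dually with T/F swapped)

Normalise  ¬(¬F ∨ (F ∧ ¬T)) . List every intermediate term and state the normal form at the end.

  start: ¬(¬F ∨ (F ∧ ¬T))
  step 1: ¬¬F ∧ ¬(F ∧ ¬T)
  step 2: F ∧ ¬(F ∧ ¬T)
  step 3: F

Answer: normal form = F  (in 3 steps)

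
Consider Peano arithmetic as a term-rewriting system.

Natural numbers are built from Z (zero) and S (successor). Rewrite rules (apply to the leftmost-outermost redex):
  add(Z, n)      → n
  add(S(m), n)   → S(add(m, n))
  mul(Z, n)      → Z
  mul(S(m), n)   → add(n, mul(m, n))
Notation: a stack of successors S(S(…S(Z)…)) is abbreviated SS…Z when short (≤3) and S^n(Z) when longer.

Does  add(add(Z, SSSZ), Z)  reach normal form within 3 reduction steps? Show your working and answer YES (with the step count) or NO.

  start: add(add(Z, SSSZ), Z)
  →1  add(SSSZ, Z)
  →2  S(add(SSZ, Z))
  →3  S(S(add(SZ, Z)))

Answer: NO — after 3 steps the term is S(S(add(SZ, Z))), not yet normal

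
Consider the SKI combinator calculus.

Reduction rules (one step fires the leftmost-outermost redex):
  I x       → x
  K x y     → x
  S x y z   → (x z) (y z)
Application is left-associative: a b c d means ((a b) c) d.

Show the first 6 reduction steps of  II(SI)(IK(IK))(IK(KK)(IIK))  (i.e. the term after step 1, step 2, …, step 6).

Answer: after 6 steps: KK(IK(IK)(IK(KK)(IIK)))

Derivation:
  start: II(SI)(IK(IK))(IK(KK)(IIK))
  [1] I(SI)(IK(IK))(IK(KK)(IIK))
  [2] SI(IK(IK))(IK(KK)(IIK))
  [3] I(IK(KK)(IIK))(IK(IK)(IK(KK)(IIK)))
  [4] IK(KK)(IIK)(IK(IK)(IK(KK)(IIK)))
  [5] K(KK)(IIK)(IK(IK)(IK(KK)(IIK)))
  [6] KK(IK(IK)(IK(KK)(IIK)))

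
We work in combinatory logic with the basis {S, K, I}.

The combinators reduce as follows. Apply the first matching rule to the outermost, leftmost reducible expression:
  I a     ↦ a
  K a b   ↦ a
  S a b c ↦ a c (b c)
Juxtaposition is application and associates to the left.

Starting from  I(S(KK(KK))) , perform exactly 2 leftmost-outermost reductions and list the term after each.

Answer: after 2 steps: SK

Reduction:
  start: I(S(KK(KK)))
  →1  S(KK(KK))
  →2  SK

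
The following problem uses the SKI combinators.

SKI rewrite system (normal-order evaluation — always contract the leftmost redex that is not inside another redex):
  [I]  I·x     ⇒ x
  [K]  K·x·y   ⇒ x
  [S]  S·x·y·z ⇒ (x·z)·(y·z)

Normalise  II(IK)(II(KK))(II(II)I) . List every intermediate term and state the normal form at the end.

  start: II(IK)(II(KK))(II(II)I)
  step 1: I(IK)(II(KK))(II(II)I)
  step 2: IK(II(KK))(II(II)I)
  step 3: K(II(KK))(II(II)I)
  step 4: II(KK)
  step 5: I(KK)
  step 6: KK

Answer: normal form = KK  (in 6 steps)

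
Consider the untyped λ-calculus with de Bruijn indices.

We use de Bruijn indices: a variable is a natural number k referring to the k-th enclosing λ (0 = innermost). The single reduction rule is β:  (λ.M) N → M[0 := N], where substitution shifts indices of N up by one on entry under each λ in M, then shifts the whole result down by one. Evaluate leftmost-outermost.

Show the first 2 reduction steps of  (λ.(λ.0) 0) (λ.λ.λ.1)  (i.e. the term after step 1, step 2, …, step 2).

Answer: after 2 steps: λ.λ.λ.1

Working:
  start: (λ.(λ.0) 0) (λ.λ.λ.1)
  [1] (λ.0) (λ.λ.λ.1)
  [2] λ.λ.λ.1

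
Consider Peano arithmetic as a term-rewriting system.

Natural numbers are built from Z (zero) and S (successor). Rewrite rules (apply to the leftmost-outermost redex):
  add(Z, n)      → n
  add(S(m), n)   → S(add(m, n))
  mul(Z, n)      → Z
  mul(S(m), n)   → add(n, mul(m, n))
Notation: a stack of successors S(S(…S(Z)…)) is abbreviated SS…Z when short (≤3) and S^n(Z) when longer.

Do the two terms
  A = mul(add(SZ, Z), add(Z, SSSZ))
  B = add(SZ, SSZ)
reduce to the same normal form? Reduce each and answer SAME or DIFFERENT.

Term A:
  start: mul(add(SZ, Z), add(Z, SSSZ))
  step 1: mul(S(add(Z, Z)), add(Z, SSSZ))
  step 2: add(add(Z, SSSZ), mul(add(Z, Z), add(Z, SSSZ)))
  step 3: add(SSSZ, mul(add(Z, Z), add(Z, SSSZ)))
  step 4: S(add(SSZ, mul(add(Z, Z), add(Z, SSSZ))))
  step 5: S(S(add(SZ, mul(add(Z, Z), add(Z, SSSZ)))))
  step 6: S(S(S(add(Z, mul(add(Z, Z), add(Z, SSSZ))))))
  step 7: S(S(S(mul(add(Z, Z), add(Z, SSSZ)))))
  step 8: S(S(S(mul(Z, add(Z, SSSZ)))))
  step 9: SSSZ

Term B:
  start: add(SZ, SSZ)
  step 1: S(add(Z, SSZ))
  step 2: SSSZ

Answer: SAME — A ⇓ SSSZ, B ⇓ SSSZ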